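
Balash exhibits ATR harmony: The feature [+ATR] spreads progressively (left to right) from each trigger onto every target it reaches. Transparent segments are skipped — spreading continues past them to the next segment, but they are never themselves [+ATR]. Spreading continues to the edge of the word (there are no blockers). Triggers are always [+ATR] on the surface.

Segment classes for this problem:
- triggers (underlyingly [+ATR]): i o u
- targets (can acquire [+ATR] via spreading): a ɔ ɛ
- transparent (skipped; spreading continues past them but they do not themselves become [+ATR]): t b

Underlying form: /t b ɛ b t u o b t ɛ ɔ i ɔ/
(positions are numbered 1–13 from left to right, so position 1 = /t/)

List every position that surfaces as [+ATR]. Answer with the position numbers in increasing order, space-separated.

From /u/ at 6 rightward: 7 /o/ is itself a trigger — this domain ends here.
From /o/ at 7 rightward: 8 /b/ transparent; 9 /t/ transparent; 10 /ɛ/ → [+ATR]; 11 /ɔ/ → [+ATR]; 12 /i/ is itself a trigger — this domain ends here.
From /i/ at 12 rightward: 13 /ɔ/ → [+ATR]; word edge.
Target with no active source: position 3 stays [-ATR].

6 7 10 11 12 13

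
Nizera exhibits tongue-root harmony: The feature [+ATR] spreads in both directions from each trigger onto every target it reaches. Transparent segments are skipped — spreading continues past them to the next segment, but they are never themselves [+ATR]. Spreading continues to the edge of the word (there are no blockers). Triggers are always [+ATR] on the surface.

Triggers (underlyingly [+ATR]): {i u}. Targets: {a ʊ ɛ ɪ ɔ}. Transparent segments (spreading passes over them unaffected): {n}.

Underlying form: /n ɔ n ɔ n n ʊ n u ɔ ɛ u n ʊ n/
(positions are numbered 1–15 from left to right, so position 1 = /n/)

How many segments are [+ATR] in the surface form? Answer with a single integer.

From /u/ at 9 rightward: 10 /ɔ/ → [+ATR]; 11 /ɛ/ → [+ATR]; 12 /u/ is itself a trigger — this domain ends here.
From /u/ at 9 leftward: 8 /n/ transparent; 7 /ʊ/ → [+ATR]; 6 /n/ transparent; 5 /n/ transparent; 4 /ɔ/ → [+ATR]; 3 /n/ transparent; 2 /ɔ/ → [+ATR]; 1 /n/ transparent; word edge.
From /u/ at 12 rightward: 13 /n/ transparent; 14 /ʊ/ → [+ATR]; 15 /n/ transparent; word edge.
From /u/ at 12 leftward: 11 /ɛ/ → [+ATR]; 10 /ɔ/ → [+ATR]; 9 /u/ is itself a trigger — this domain ends here.
[+ATR] positions on the surface: 2 4 7 9 10 11 12 14.

8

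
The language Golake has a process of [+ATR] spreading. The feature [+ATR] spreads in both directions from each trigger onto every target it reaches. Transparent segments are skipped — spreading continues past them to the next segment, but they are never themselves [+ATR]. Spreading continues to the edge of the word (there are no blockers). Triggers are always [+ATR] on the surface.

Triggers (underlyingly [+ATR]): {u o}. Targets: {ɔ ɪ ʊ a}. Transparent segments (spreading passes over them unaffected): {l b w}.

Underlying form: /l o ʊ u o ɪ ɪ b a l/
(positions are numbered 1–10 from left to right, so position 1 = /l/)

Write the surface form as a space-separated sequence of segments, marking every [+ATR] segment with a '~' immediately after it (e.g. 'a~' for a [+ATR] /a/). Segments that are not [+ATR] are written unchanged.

From /o/ at 2 rightward: 3 /ʊ/ → [+ATR]; 4 /u/ is itself a trigger — this domain ends here.
From /o/ at 2 leftward: 1 /l/ transparent; word edge.
From /u/ at 4 rightward: 5 /o/ is itself a trigger — this domain ends here.
From /u/ at 4 leftward: 3 /ʊ/ → [+ATR]; 2 /o/ is itself a trigger — this domain ends here.
From /o/ at 5 rightward: 6 /ɪ/ → [+ATR]; 7 /ɪ/ → [+ATR]; 8 /b/ transparent; 9 /a/ → [+ATR]; 10 /l/ transparent; word edge.
From /o/ at 5 leftward: 4 /u/ is itself a trigger — this domain ends here.
[+ATR] positions on the surface: 2 3 4 5 6 7 9.

l o~ ʊ~ u~ o~ ɪ~ ɪ~ b a~ l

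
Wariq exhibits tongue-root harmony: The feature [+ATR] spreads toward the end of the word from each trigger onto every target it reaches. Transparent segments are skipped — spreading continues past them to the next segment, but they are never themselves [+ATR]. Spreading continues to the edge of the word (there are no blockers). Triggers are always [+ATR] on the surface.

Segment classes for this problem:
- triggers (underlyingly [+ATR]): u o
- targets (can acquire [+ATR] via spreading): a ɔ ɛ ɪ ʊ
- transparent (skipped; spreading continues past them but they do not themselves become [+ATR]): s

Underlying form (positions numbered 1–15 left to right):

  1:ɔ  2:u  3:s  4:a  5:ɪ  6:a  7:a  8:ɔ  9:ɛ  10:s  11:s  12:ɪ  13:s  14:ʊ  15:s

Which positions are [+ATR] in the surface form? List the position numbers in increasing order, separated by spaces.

From /u/ at 2 rightward: 3 /s/ transparent; 4 /a/ → [+ATR]; 5 /ɪ/ → [+ATR]; 6 /a/ → [+ATR]; 7 /a/ → [+ATR]; 8 /ɔ/ → [+ATR]; 9 /ɛ/ → [+ATR]; 10 /s/ transparent; 11 /s/ transparent; 12 /ɪ/ → [+ATR]; 13 /s/ transparent; 14 /ʊ/ → [+ATR]; 15 /s/ transparent; word edge.
Target with no active source: position 1 stays [-ATR].

2 4 5 6 7 8 9 12 14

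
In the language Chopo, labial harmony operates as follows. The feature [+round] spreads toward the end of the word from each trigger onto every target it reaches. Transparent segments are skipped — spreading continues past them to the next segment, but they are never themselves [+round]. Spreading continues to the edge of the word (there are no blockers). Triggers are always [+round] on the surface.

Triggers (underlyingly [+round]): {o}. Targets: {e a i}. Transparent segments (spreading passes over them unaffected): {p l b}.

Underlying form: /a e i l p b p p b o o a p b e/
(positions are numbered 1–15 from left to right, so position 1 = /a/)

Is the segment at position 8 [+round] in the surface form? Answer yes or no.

no

From /o/ at 10 rightward: 11 /o/ is itself a trigger — this domain ends here.
From /o/ at 11 rightward: 12 /a/ → [+round]; 13 /p/ transparent; 14 /b/ transparent; 15 /e/ → [+round]; word edge.
Targets with no active source: positions 1 2 3 stay [-round].
[+round] positions on the surface: 10 11 12 15.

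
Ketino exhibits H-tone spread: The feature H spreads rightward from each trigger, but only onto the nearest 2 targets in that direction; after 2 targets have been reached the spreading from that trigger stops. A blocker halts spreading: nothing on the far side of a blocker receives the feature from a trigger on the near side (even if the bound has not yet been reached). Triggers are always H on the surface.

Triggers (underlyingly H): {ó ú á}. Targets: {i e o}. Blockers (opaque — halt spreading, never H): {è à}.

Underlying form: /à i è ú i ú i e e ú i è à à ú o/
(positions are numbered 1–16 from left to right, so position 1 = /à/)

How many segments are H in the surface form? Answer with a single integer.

From /ú/ at 4 rightward: 5 /i/ → H; 6 /ú/ is itself a trigger — this domain ends here.
From /ú/ at 6 rightward: 7 /i/ → H; 8 /e/ → H; bound reached.
From /ú/ at 10 rightward: 11 /i/ → H; 12 /è/ blocks.
From /ú/ at 15 rightward: 16 /o/ → H; word edge.
Targets with no active source: positions 2 9 stay [-high tone].
H positions on the surface: 4 5 6 7 8 10 11 15 16.

9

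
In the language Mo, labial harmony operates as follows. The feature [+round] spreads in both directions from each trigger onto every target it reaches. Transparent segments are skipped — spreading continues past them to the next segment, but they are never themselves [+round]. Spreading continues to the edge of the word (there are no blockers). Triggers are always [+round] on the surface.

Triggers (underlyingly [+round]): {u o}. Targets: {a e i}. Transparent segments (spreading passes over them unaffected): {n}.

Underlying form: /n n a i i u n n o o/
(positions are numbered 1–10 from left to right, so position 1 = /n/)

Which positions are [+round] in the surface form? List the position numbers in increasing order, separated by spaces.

From /u/ at 6 rightward: 7 /n/ transparent; 8 /n/ transparent; 9 /o/ is itself a trigger — this domain ends here.
From /u/ at 6 leftward: 5 /i/ → [+round]; 4 /i/ → [+round]; 3 /a/ → [+round]; 2 /n/ transparent; 1 /n/ transparent; word edge.
From /o/ at 9 rightward: 10 /o/ is itself a trigger — this domain ends here.
From /o/ at 9 leftward: 8 /n/ transparent; 7 /n/ transparent; 6 /u/ is itself a trigger — this domain ends here.
From /o/ at 10 rightward: word edge.
From /o/ at 10 leftward: 9 /o/ is itself a trigger — this domain ends here.

3 4 5 6 9 10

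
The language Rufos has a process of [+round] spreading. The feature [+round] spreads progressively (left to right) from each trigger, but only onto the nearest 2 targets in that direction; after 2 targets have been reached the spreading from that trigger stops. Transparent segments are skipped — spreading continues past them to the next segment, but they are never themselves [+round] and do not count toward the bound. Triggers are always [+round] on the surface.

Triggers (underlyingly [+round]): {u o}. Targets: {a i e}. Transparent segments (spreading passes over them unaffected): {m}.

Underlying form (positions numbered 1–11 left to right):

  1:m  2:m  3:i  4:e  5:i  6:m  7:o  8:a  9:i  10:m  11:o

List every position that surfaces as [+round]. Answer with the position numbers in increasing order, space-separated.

From /o/ at 7 rightward: 8 /a/ → [+round]; 9 /i/ → [+round]; bound reached.
From /o/ at 11 rightward: word edge.
Targets with no active source: positions 3 4 5 stay [-round].

7 8 9 11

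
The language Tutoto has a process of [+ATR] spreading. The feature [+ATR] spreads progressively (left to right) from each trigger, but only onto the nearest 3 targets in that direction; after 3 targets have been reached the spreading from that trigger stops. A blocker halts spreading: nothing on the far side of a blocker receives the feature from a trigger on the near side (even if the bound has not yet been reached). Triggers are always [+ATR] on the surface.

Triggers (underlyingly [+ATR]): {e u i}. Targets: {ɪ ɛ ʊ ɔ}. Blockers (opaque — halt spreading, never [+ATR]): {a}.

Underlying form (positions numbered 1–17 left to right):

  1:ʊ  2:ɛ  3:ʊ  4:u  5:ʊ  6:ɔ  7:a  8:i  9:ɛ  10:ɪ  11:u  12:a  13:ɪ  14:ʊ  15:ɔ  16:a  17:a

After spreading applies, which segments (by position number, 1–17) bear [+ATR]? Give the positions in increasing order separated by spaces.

4 5 6 8 9 10 11

From /u/ at 4 rightward: 5 /ʊ/ → [+ATR]; 6 /ɔ/ → [+ATR]; 7 /a/ blocks.
From /i/ at 8 rightward: 9 /ɛ/ → [+ATR]; 10 /ɪ/ → [+ATR]; 11 /u/ is itself a trigger — this domain ends here.
From /u/ at 11 rightward: 12 /a/ blocks.
Targets with no active source: positions 1 2 3 13 14 15 stay [-ATR].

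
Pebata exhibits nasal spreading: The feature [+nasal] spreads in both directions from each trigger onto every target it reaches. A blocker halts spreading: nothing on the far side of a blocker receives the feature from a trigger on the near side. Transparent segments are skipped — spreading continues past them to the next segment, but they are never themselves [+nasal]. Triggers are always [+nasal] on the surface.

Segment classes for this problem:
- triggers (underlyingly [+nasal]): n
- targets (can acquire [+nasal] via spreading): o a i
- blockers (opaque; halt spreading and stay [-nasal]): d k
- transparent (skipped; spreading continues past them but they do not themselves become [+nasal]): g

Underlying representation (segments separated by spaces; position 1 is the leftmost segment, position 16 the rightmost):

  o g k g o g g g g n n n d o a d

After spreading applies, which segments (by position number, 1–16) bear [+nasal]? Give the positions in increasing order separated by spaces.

5 10 11 12

From /n/ at 10 rightward: 11 /n/ is itself a trigger — this domain ends here.
From /n/ at 10 leftward: 9 /g/ transparent; 8 /g/ transparent; 7 /g/ transparent; 6 /g/ transparent; 5 /o/ → [+nasal]; 4 /g/ transparent; 3 /k/ blocks.
From /n/ at 11 rightward: 12 /n/ is itself a trigger — this domain ends here.
From /n/ at 11 leftward: 10 /n/ is itself a trigger — this domain ends here.
From /n/ at 12 rightward: 13 /d/ blocks.
From /n/ at 12 leftward: 11 /n/ is itself a trigger — this domain ends here.
Targets with no active source: positions 1 14 15 stay [-nasal].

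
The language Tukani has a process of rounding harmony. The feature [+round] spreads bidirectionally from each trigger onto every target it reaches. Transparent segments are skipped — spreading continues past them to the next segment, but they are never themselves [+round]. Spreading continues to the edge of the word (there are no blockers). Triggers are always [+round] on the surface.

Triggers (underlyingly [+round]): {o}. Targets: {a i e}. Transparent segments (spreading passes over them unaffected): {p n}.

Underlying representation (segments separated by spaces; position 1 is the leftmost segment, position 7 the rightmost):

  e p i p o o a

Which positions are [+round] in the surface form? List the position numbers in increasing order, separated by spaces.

1 3 5 6 7

From /o/ at 5 rightward: 6 /o/ is itself a trigger — this domain ends here.
From /o/ at 5 leftward: 4 /p/ transparent; 3 /i/ → [+round]; 2 /p/ transparent; 1 /e/ → [+round]; word edge.
From /o/ at 6 rightward: 7 /a/ → [+round]; word edge.
From /o/ at 6 leftward: 5 /o/ is itself a trigger — this domain ends here.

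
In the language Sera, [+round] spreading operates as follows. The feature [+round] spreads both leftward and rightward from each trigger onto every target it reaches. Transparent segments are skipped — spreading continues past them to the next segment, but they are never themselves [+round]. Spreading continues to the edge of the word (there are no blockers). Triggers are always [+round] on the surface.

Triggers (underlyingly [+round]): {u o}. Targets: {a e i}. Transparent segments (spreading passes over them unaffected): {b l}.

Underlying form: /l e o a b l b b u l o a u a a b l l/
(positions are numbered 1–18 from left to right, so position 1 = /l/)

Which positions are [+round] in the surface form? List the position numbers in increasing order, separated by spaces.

2 3 4 9 11 12 13 14 15

From /o/ at 3 rightward: 4 /a/ → [+round]; 5 /b/ transparent; 6 /l/ transparent; 7 /b/ transparent; 8 /b/ transparent; 9 /u/ is itself a trigger — this domain ends here.
From /o/ at 3 leftward: 2 /e/ → [+round]; 1 /l/ transparent; word edge.
From /u/ at 9 rightward: 10 /l/ transparent; 11 /o/ is itself a trigger — this domain ends here.
From /u/ at 9 leftward: 8 /b/ transparent; 7 /b/ transparent; 6 /l/ transparent; 5 /b/ transparent; 4 /a/ → [+round]; 3 /o/ is itself a trigger — this domain ends here.
From /o/ at 11 rightward: 12 /a/ → [+round]; 13 /u/ is itself a trigger — this domain ends here.
From /o/ at 11 leftward: 10 /l/ transparent; 9 /u/ is itself a trigger — this domain ends here.
From /u/ at 13 rightward: 14 /a/ → [+round]; 15 /a/ → [+round]; 16 /b/ transparent; 17 /l/ transparent; 18 /l/ transparent; word edge.
From /u/ at 13 leftward: 12 /a/ → [+round]; 11 /o/ is itself a trigger — this domain ends here.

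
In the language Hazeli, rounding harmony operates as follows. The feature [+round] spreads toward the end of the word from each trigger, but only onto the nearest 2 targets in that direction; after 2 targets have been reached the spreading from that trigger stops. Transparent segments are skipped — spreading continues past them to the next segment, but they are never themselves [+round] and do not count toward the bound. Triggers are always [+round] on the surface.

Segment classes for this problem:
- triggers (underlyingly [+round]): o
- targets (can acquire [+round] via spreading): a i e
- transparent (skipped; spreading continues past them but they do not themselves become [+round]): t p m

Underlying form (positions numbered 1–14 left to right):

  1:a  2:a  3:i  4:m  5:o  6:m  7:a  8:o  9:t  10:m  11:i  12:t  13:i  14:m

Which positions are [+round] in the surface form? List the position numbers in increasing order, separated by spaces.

From /o/ at 5 rightward: 6 /m/ transparent; 7 /a/ → [+round]; 8 /o/ is itself a trigger — this domain ends here.
From /o/ at 8 rightward: 9 /t/ transparent; 10 /m/ transparent; 11 /i/ → [+round]; 12 /t/ transparent; 13 /i/ → [+round]; bound reached.
Targets with no active source: positions 1 2 3 stay [-round].

5 7 8 11 13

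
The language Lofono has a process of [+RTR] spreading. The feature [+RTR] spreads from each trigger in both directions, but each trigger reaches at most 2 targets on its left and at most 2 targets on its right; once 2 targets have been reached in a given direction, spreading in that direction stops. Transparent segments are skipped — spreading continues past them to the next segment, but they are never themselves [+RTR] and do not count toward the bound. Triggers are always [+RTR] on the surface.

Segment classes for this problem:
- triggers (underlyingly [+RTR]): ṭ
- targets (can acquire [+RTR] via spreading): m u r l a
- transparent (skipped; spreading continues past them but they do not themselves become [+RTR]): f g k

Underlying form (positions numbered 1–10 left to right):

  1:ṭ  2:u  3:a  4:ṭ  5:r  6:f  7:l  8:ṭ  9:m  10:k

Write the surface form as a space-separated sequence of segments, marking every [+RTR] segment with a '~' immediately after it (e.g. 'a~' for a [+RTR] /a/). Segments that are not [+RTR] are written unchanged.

From /ṭ/ at 1 rightward: 2 /u/ → [+RTR]; 3 /a/ → [+RTR]; bound reached.
From /ṭ/ at 1 leftward: word edge.
From /ṭ/ at 4 rightward: 5 /r/ → [+RTR]; 6 /f/ transparent; 7 /l/ → [+RTR]; bound reached.
From /ṭ/ at 4 leftward: 3 /a/ → [+RTR]; 2 /u/ → [+RTR]; bound reached.
From /ṭ/ at 8 rightward: 9 /m/ → [+RTR]; 10 /k/ transparent; word edge.
From /ṭ/ at 8 leftward: 7 /l/ → [+RTR]; 6 /f/ transparent; 5 /r/ → [+RTR]; bound reached.
[+RTR] positions on the surface: 1 2 3 4 5 7 8 9.

ṭ~ u~ a~ ṭ~ r~ f l~ ṭ~ m~ k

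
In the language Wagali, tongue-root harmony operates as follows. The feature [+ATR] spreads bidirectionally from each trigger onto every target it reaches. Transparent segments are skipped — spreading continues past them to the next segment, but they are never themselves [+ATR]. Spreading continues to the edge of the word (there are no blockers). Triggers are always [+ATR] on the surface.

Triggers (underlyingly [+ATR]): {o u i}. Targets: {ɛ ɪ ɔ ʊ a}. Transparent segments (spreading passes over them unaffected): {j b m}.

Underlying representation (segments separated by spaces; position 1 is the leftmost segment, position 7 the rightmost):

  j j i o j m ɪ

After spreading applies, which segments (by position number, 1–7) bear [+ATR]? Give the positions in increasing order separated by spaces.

3 4 7

From /i/ at 3 rightward: 4 /o/ is itself a trigger — this domain ends here.
From /i/ at 3 leftward: 2 /j/ transparent; 1 /j/ transparent; word edge.
From /o/ at 4 rightward: 5 /j/ transparent; 6 /m/ transparent; 7 /ɪ/ → [+ATR]; word edge.
From /o/ at 4 leftward: 3 /i/ is itself a trigger — this domain ends here.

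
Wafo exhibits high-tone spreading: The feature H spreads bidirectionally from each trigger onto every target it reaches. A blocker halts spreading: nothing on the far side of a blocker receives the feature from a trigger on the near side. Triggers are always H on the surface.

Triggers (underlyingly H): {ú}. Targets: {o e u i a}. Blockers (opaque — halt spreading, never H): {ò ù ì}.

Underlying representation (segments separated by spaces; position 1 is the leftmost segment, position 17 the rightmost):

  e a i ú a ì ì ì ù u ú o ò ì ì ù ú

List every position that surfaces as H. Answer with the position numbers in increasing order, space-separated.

From /ú/ at 4 rightward: 5 /a/ → H; 6 /ì/ blocks.
From /ú/ at 4 leftward: 3 /i/ → H; 2 /a/ → H; 1 /e/ → H; word edge.
From /ú/ at 11 rightward: 12 /o/ → H; 13 /ò/ blocks.
From /ú/ at 11 leftward: 10 /u/ → H; 9 /ù/ blocks.
From /ú/ at 17 rightward: word edge.
From /ú/ at 17 leftward: 16 /ù/ blocks.

1 2 3 4 5 10 11 12 17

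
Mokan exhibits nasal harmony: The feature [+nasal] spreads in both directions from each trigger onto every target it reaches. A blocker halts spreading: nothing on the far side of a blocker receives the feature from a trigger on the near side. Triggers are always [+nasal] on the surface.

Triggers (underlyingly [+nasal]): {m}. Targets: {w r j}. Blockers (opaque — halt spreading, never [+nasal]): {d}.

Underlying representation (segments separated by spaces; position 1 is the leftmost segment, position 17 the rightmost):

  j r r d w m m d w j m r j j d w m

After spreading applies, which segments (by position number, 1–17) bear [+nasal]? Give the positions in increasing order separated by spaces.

From /m/ at 6 rightward: 7 /m/ is itself a trigger — this domain ends here.
From /m/ at 6 leftward: 5 /w/ → [+nasal]; 4 /d/ blocks.
From /m/ at 7 rightward: 8 /d/ blocks.
From /m/ at 7 leftward: 6 /m/ is itself a trigger — this domain ends here.
From /m/ at 11 rightward: 12 /r/ → [+nasal]; 13 /j/ → [+nasal]; 14 /j/ → [+nasal]; 15 /d/ blocks.
From /m/ at 11 leftward: 10 /j/ → [+nasal]; 9 /w/ → [+nasal]; 8 /d/ blocks.
From /m/ at 17 rightward: word edge.
From /m/ at 17 leftward: 16 /w/ → [+nasal]; 15 /d/ blocks.
Targets with no active source: positions 1 2 3 stay [-nasal].

5 6 7 9 10 11 12 13 14 16 17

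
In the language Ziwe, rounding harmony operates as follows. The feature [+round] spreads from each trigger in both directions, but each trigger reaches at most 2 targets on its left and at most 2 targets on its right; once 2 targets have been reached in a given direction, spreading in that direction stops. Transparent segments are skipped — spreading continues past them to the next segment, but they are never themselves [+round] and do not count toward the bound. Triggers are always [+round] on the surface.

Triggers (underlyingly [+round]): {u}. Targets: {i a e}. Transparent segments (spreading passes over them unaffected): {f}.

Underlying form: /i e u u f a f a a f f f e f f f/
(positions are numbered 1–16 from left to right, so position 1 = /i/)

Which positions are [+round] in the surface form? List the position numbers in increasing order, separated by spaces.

1 2 3 4 6 8

From /u/ at 3 rightward: 4 /u/ is itself a trigger — this domain ends here.
From /u/ at 3 leftward: 2 /e/ → [+round]; 1 /i/ → [+round]; bound reached.
From /u/ at 4 rightward: 5 /f/ transparent; 6 /a/ → [+round]; 7 /f/ transparent; 8 /a/ → [+round]; bound reached.
From /u/ at 4 leftward: 3 /u/ is itself a trigger — this domain ends here.
Targets with no active source: positions 9 13 stay [-round].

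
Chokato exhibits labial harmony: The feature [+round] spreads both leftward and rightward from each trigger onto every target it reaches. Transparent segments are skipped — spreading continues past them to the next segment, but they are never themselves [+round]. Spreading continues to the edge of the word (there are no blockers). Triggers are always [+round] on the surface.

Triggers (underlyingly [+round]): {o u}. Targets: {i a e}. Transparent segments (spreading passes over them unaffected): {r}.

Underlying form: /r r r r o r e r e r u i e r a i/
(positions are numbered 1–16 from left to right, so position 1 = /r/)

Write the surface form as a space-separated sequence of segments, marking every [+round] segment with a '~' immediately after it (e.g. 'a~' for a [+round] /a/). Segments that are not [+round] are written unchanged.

From /o/ at 5 rightward: 6 /r/ transparent; 7 /e/ → [+round]; 8 /r/ transparent; 9 /e/ → [+round]; 10 /r/ transparent; 11 /u/ is itself a trigger — this domain ends here.
From /o/ at 5 leftward: 4 /r/ transparent; 3 /r/ transparent; 2 /r/ transparent; 1 /r/ transparent; word edge.
From /u/ at 11 rightward: 12 /i/ → [+round]; 13 /e/ → [+round]; 14 /r/ transparent; 15 /a/ → [+round]; 16 /i/ → [+round]; word edge.
From /u/ at 11 leftward: 10 /r/ transparent; 9 /e/ → [+round]; 8 /r/ transparent; 7 /e/ → [+round]; 6 /r/ transparent; 5 /o/ is itself a trigger — this domain ends here.
[+round] positions on the surface: 5 7 9 11 12 13 15 16.

r r r r o~ r e~ r e~ r u~ i~ e~ r a~ i~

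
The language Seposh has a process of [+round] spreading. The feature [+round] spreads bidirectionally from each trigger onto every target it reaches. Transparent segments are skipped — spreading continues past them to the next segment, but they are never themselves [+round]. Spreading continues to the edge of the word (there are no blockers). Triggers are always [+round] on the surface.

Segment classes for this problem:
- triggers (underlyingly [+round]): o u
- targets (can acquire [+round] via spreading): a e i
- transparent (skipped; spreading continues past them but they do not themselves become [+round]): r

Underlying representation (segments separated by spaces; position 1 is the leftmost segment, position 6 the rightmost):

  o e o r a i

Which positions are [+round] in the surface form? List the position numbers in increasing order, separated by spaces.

From /o/ at 1 rightward: 2 /e/ → [+round]; 3 /o/ is itself a trigger — this domain ends here.
From /o/ at 1 leftward: word edge.
From /o/ at 3 rightward: 4 /r/ transparent; 5 /a/ → [+round]; 6 /i/ → [+round]; word edge.
From /o/ at 3 leftward: 2 /e/ → [+round]; 1 /o/ is itself a trigger — this domain ends here.

1 2 3 5 6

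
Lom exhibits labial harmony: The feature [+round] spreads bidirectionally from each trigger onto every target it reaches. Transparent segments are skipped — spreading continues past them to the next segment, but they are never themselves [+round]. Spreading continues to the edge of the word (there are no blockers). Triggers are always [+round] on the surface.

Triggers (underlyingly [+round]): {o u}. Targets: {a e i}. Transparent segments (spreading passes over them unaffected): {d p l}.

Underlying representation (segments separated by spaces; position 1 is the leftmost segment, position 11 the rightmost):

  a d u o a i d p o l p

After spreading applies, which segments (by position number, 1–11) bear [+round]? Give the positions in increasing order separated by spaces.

From /u/ at 3 rightward: 4 /o/ is itself a trigger — this domain ends here.
From /u/ at 3 leftward: 2 /d/ transparent; 1 /a/ → [+round]; word edge.
From /o/ at 4 rightward: 5 /a/ → [+round]; 6 /i/ → [+round]; 7 /d/ transparent; 8 /p/ transparent; 9 /o/ is itself a trigger — this domain ends here.
From /o/ at 4 leftward: 3 /u/ is itself a trigger — this domain ends here.
From /o/ at 9 rightward: 10 /l/ transparent; 11 /p/ transparent; word edge.
From /o/ at 9 leftward: 8 /p/ transparent; 7 /d/ transparent; 6 /i/ → [+round]; 5 /a/ → [+round]; 4 /o/ is itself a trigger — this domain ends here.

1 3 4 5 6 9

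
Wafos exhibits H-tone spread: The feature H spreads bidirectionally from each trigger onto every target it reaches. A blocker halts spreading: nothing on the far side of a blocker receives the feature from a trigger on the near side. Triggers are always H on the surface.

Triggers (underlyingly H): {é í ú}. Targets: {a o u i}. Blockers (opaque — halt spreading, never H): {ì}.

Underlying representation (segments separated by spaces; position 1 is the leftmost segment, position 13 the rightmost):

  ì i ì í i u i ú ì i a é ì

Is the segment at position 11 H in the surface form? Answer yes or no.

From /í/ at 4 rightward: 5 /i/ → H; 6 /u/ → H; 7 /i/ → H; 8 /ú/ is itself a trigger — this domain ends here.
From /í/ at 4 leftward: 3 /ì/ blocks.
From /ú/ at 8 rightward: 9 /ì/ blocks.
From /ú/ at 8 leftward: 7 /i/ → H; 6 /u/ → H; 5 /i/ → H; 4 /í/ is itself a trigger — this domain ends here.
From /é/ at 12 rightward: 13 /ì/ blocks.
From /é/ at 12 leftward: 11 /a/ → H; 10 /i/ → H; 9 /ì/ blocks.
Target with no active source: position 2 stays [-high tone].
H positions on the surface: 4 5 6 7 8 10 11 12.

yes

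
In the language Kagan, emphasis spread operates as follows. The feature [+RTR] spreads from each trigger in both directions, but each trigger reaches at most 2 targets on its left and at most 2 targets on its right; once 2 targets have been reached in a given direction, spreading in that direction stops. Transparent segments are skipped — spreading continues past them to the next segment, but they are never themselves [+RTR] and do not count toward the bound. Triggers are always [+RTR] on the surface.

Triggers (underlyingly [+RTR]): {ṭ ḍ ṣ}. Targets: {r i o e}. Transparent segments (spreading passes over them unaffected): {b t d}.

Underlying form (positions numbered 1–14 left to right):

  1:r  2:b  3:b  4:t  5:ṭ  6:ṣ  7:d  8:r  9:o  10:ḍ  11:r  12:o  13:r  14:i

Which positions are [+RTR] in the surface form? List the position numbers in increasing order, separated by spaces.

From /ṭ/ at 5 rightward: 6 /ṣ/ is itself a trigger — this domain ends here.
From /ṭ/ at 5 leftward: 4 /t/ transparent; 3 /b/ transparent; 2 /b/ transparent; 1 /r/ → [+RTR]; word edge.
From /ṣ/ at 6 rightward: 7 /d/ transparent; 8 /r/ → [+RTR]; 9 /o/ → [+RTR]; bound reached.
From /ṣ/ at 6 leftward: 5 /ṭ/ is itself a trigger — this domain ends here.
From /ḍ/ at 10 rightward: 11 /r/ → [+RTR]; 12 /o/ → [+RTR]; bound reached.
From /ḍ/ at 10 leftward: 9 /o/ → [+RTR]; 8 /r/ → [+RTR]; bound reached.
Targets with no active source: positions 13 14 stay [-emphatic].

1 5 6 8 9 10 11 12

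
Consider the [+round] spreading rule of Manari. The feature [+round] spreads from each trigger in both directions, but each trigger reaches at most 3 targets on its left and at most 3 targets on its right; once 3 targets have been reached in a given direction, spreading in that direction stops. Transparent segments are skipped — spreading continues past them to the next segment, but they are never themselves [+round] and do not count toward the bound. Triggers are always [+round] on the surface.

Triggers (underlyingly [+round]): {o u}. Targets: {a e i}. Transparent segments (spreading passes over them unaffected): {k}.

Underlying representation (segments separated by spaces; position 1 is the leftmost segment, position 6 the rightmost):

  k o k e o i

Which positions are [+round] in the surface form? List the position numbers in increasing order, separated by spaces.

From /o/ at 2 rightward: 3 /k/ transparent; 4 /e/ → [+round]; 5 /o/ is itself a trigger — this domain ends here.
From /o/ at 2 leftward: 1 /k/ transparent; word edge.
From /o/ at 5 rightward: 6 /i/ → [+round]; word edge.
From /o/ at 5 leftward: 4 /e/ → [+round]; 3 /k/ transparent; 2 /o/ is itself a trigger — this domain ends here.

2 4 5 6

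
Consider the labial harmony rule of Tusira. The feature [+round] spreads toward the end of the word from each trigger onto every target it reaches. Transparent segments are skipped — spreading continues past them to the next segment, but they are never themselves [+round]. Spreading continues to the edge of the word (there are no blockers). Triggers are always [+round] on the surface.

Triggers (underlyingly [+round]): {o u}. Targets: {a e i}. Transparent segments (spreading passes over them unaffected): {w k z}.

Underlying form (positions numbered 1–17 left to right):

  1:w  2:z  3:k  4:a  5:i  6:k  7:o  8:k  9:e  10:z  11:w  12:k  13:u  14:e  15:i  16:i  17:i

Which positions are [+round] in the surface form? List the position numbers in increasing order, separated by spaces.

7 9 13 14 15 16 17

From /o/ at 7 rightward: 8 /k/ transparent; 9 /e/ → [+round]; 10 /z/ transparent; 11 /w/ transparent; 12 /k/ transparent; 13 /u/ is itself a trigger — this domain ends here.
From /u/ at 13 rightward: 14 /e/ → [+round]; 15 /i/ → [+round]; 16 /i/ → [+round]; 17 /i/ → [+round]; word edge.
Targets with no active source: positions 4 5 stay [-round].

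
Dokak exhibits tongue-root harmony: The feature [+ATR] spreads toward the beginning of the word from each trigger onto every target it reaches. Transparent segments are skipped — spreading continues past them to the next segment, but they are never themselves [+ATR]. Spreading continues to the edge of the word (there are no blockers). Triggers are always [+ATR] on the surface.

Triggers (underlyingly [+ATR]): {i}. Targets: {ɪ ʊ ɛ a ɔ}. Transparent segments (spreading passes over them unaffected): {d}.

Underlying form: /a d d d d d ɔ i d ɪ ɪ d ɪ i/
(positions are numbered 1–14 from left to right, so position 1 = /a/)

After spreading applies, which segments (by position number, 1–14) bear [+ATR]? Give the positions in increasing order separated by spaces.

1 7 8 10 11 13 14

From /i/ at 8 leftward: 7 /ɔ/ → [+ATR]; 6 /d/ transparent; 5 /d/ transparent; 4 /d/ transparent; 3 /d/ transparent; 2 /d/ transparent; 1 /a/ → [+ATR]; word edge.
From /i/ at 14 leftward: 13 /ɪ/ → [+ATR]; 12 /d/ transparent; 11 /ɪ/ → [+ATR]; 10 /ɪ/ → [+ATR]; 9 /d/ transparent; 8 /i/ is itself a trigger — this domain ends here.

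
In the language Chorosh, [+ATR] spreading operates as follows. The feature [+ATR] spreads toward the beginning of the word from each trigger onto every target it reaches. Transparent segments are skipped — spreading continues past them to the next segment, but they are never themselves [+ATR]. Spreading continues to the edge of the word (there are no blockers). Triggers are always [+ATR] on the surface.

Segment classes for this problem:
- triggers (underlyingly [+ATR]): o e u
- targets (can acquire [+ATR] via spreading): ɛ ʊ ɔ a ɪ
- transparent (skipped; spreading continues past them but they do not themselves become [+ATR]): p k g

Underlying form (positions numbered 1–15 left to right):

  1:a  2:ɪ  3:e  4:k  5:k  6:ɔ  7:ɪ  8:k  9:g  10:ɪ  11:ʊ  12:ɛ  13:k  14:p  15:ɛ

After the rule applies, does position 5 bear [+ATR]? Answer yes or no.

no

From /e/ at 3 leftward: 2 /ɪ/ → [+ATR]; 1 /a/ → [+ATR]; word edge.
Targets with no active source: positions 6 7 10 11 12 15 stay [-ATR].
[+ATR] positions on the surface: 1 2 3.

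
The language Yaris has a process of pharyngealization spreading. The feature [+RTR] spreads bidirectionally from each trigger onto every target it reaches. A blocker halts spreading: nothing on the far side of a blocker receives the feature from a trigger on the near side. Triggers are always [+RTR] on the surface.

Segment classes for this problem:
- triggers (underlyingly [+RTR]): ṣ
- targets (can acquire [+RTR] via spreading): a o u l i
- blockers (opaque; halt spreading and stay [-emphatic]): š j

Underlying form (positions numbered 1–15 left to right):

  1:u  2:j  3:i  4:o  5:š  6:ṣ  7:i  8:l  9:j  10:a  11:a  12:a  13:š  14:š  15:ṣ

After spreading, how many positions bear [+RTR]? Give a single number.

From /ṣ/ at 6 rightward: 7 /i/ → [+RTR]; 8 /l/ → [+RTR]; 9 /j/ blocks.
From /ṣ/ at 6 leftward: 5 /š/ blocks.
From /ṣ/ at 15 rightward: word edge.
From /ṣ/ at 15 leftward: 14 /š/ blocks.
Targets with no active source: positions 1 3 4 10 11 12 stay [-emphatic].
[+RTR] positions on the surface: 6 7 8 15.

4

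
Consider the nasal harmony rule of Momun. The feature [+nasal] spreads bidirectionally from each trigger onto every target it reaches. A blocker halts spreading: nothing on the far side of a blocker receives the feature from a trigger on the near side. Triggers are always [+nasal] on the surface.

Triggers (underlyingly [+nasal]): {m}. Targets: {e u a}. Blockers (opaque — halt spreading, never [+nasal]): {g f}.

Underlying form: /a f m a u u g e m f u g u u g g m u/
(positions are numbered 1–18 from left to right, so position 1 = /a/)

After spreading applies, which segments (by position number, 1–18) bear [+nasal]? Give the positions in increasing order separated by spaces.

3 4 5 6 8 9 17 18

From /m/ at 3 rightward: 4 /a/ → [+nasal]; 5 /u/ → [+nasal]; 6 /u/ → [+nasal]; 7 /g/ blocks.
From /m/ at 3 leftward: 2 /f/ blocks.
From /m/ at 9 rightward: 10 /f/ blocks.
From /m/ at 9 leftward: 8 /e/ → [+nasal]; 7 /g/ blocks.
From /m/ at 17 rightward: 18 /u/ → [+nasal]; word edge.
From /m/ at 17 leftward: 16 /g/ blocks.
Targets with no active source: positions 1 11 13 14 stay [-nasal].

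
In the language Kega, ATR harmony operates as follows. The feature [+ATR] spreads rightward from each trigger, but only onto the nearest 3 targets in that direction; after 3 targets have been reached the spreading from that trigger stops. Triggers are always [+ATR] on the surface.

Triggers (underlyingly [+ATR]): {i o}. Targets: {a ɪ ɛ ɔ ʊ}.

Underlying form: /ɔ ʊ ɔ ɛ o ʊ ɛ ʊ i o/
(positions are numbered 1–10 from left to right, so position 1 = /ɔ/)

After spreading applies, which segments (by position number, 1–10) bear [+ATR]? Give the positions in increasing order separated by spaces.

5 6 7 8 9 10

From /o/ at 5 rightward: 6 /ʊ/ → [+ATR]; 7 /ɛ/ → [+ATR]; 8 /ʊ/ → [+ATR]; bound reached.
From /i/ at 9 rightward: 10 /o/ is itself a trigger — this domain ends here.
From /o/ at 10 rightward: word edge.
Targets with no active source: positions 1 2 3 4 stay [-ATR].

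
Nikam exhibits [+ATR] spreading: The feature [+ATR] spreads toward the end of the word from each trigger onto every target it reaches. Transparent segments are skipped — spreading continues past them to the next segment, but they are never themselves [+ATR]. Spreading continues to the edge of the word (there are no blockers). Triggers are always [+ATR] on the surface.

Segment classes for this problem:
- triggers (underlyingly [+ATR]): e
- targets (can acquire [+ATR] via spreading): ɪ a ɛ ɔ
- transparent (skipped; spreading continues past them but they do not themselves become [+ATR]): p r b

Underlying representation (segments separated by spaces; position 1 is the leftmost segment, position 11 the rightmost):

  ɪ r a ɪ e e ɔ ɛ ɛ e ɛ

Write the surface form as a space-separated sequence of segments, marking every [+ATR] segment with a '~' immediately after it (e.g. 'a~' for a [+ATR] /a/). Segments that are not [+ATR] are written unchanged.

From /e/ at 5 rightward: 6 /e/ is itself a trigger — this domain ends here.
From /e/ at 6 rightward: 7 /ɔ/ → [+ATR]; 8 /ɛ/ → [+ATR]; 9 /ɛ/ → [+ATR]; 10 /e/ is itself a trigger — this domain ends here.
From /e/ at 10 rightward: 11 /ɛ/ → [+ATR]; word edge.
Targets with no active source: positions 1 3 4 stay [-ATR].
[+ATR] positions on the surface: 5 6 7 8 9 10 11.

ɪ r a ɪ e~ e~ ɔ~ ɛ~ ɛ~ e~ ɛ~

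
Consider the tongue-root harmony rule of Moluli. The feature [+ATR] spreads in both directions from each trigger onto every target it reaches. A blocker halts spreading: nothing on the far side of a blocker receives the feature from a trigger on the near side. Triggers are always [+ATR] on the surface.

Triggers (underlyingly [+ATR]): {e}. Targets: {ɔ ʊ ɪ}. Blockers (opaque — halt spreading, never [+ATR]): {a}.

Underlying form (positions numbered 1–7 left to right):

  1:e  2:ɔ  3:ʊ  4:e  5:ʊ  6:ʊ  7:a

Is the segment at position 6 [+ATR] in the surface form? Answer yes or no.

From /e/ at 1 rightward: 2 /ɔ/ → [+ATR]; 3 /ʊ/ → [+ATR]; 4 /e/ is itself a trigger — this domain ends here.
From /e/ at 1 leftward: word edge.
From /e/ at 4 rightward: 5 /ʊ/ → [+ATR]; 6 /ʊ/ → [+ATR]; 7 /a/ blocks.
From /e/ at 4 leftward: 3 /ʊ/ → [+ATR]; 2 /ɔ/ → [+ATR]; 1 /e/ is itself a trigger — this domain ends here.
[+ATR] positions on the surface: 1 2 3 4 5 6.

yes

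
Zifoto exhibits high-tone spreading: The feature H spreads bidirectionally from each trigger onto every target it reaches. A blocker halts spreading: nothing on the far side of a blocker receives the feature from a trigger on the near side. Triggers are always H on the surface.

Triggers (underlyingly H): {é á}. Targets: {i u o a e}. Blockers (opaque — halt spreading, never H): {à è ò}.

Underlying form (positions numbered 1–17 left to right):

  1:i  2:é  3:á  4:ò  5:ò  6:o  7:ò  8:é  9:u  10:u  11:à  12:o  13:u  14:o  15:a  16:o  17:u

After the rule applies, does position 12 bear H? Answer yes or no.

From /é/ at 2 rightward: 3 /á/ is itself a trigger — this domain ends here.
From /é/ at 2 leftward: 1 /i/ → H; word edge.
From /á/ at 3 rightward: 4 /ò/ blocks.
From /á/ at 3 leftward: 2 /é/ is itself a trigger — this domain ends here.
From /é/ at 8 rightward: 9 /u/ → H; 10 /u/ → H; 11 /à/ blocks.
From /é/ at 8 leftward: 7 /ò/ blocks.
Targets with no active source: positions 6 12 13 14 15 16 17 stay [-high tone].
H positions on the surface: 1 2 3 8 9 10.

no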